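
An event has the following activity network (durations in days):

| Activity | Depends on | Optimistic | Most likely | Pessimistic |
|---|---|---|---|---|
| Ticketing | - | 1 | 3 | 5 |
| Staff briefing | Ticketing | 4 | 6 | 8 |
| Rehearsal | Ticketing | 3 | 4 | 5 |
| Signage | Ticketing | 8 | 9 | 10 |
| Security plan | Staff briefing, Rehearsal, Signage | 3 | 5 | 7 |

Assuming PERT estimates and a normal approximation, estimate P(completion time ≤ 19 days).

te_Ticketing = (1 + 4·3 + 5)/6 = 18/6 = 3; σ²_Ticketing = ((5−1)/6)² = 0.444
te_Staff briefing = (4 + 4·6 + 8)/6 = 36/6 = 6; σ²_Staff briefing = ((8−4)/6)² = 0.444
te_Rehearsal = (3 + 4·4 + 5)/6 = 24/6 = 4; σ²_Rehearsal = ((5−3)/6)² = 0.111
te_Signage = (8 + 4·9 + 10)/6 = 54/6 = 9; σ²_Signage = ((10−8)/6)² = 0.111
te_Security plan = (3 + 4·5 + 7)/6 = 30/6 = 5; σ²_Security plan = ((7−3)/6)² = 0.444

Forward pass:
ES_Ticketing = 0; EF_Ticketing = 3
ES_Staff briefing = 3; EF_Staff briefing = 3+6 = 9
ES_Rehearsal = 3; EF_Rehearsal = 3+4 = 7
ES_Signage = 3; EF_Signage = 3+9 = 12
ES_Security plan = max(EF_Staff briefing=9, EF_Rehearsal=7, EF_Signage=12) = 12; EF_Security plan = 12+5 = 17
Expected project duration μ = 17 days. Critical path: Ticketing → Signage → Security plan.

Variance along critical path = 0.444 + 0.111 + 0.444 = 1.000; σ = √1.000 = 1.000 days.
Z = (19 − 17) / 1.000 = 2.000
P(T ≤ 19) = Φ(2.000) ≈ 0.977

0.977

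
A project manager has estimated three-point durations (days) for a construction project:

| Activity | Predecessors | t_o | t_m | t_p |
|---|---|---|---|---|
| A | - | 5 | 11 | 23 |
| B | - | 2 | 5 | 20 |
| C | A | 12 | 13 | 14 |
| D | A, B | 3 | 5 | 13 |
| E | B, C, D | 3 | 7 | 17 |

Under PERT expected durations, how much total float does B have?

te_A = (5 + 4·11 + 23)/6 = 72/6 = 12
te_B = (2 + 4·5 + 20)/6 = 42/6 = 7
te_C = (12 + 4·13 + 14)/6 = 78/6 = 13
te_D = (3 + 4·5 + 13)/6 = 36/6 = 6
te_E = (3 + 4·7 + 17)/6 = 48/6 = 8

Forward pass:
ES_A = 0; EF_A = 12
ES_B = 0; EF_B = 7
ES_C = 12; EF_C = 12+13 = 25
ES_D = max(EF_A=12, EF_B=7) = 12; EF_D = 12+6 = 18
ES_E = max(EF_B=7, EF_C=25, EF_D=18) = 25; EF_E = 25+8 = 33
Expected project duration μ = 33 days. Critical path: A → C → E.

Backward pass:
LF_E = 33; LS_E = 33−8 = 25
LF_D = LS_E = 25; LS_D = 25−6 = 19
LF_C = LS_E = 25; LS_C = 25−13 = 12
LF_B = min(LS_D=19, LS_E=25) = 19; LS_B = 19−7 = 12
LF_A = min(LS_C=12, LS_D=19) = 12; LS_A = 12−12 = 0
Slack_B = LS_B − ES_B = 12 − 0 = 12

12 days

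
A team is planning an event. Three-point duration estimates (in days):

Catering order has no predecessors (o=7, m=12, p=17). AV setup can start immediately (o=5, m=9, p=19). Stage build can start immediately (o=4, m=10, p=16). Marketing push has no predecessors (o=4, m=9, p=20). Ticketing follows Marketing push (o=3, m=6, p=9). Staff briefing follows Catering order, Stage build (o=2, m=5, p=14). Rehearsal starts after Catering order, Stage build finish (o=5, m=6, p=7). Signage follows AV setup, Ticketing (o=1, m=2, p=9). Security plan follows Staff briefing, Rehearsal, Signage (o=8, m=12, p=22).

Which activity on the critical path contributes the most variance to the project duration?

Marketing push

te_Catering order = (7 + 4·12 + 17)/6 = 72/6 = 12; σ²_Catering order = ((17−7)/6)² = 2.778
te_AV setup = (5 + 4·9 + 19)/6 = 60/6 = 10; σ²_AV setup = ((19−5)/6)² = 5.444
te_Stage build = (4 + 4·10 + 16)/6 = 60/6 = 10; σ²_Stage build = ((16−4)/6)² = 4.000
te_Marketing push = (4 + 4·9 + 20)/6 = 60/6 = 10; σ²_Marketing push = ((20−4)/6)² = 7.111
te_Ticketing = (3 + 4·6 + 9)/6 = 36/6 = 6; σ²_Ticketing = ((9−3)/6)² = 1.000
te_Staff briefing = (2 + 4·5 + 14)/6 = 36/6 = 6; σ²_Staff briefing = ((14−2)/6)² = 4.000
te_Rehearsal = (5 + 4·6 + 7)/6 = 36/6 = 6; σ²_Rehearsal = ((7−5)/6)² = 0.111
te_Signage = (1 + 4·2 + 9)/6 = 18/6 = 3; σ²_Signage = ((9−1)/6)² = 1.778
te_Security plan = (8 + 4·12 + 22)/6 = 78/6 = 13; σ²_Security plan = ((22−8)/6)² = 5.444

Forward pass:
ES_Catering order = 0; EF_Catering order = 12
ES_AV setup = 0; EF_AV setup = 10
ES_Stage build = 0; EF_Stage build = 10
ES_Marketing push = 0; EF_Marketing push = 10
ES_Ticketing = 10; EF_Ticketing = 10+6 = 16
ES_Staff briefing = max(EF_Catering order=12, EF_Stage build=10) = 12; EF_Staff briefing = 12+6 = 18
ES_Rehearsal = max(EF_Catering order=12, EF_Stage build=10) = 12; EF_Rehearsal = 12+6 = 18
ES_Signage = max(EF_AV setup=10, EF_Ticketing=16) = 16; EF_Signage = 16+3 = 19
ES_Security plan = max(EF_Staff briefing=18, EF_Rehearsal=18, EF_Signage=19) = 19; EF_Security plan = 19+13 = 32
Expected project duration μ = 32 days. Critical path: Marketing push → Ticketing → Signage → Security plan.

Variances on critical path: σ²_Marketing push=7.111, σ²_Ticketing=1.000, σ²_Signage=1.778, σ²_Security plan=5.444.
Largest is σ²_Marketing push = 7.111.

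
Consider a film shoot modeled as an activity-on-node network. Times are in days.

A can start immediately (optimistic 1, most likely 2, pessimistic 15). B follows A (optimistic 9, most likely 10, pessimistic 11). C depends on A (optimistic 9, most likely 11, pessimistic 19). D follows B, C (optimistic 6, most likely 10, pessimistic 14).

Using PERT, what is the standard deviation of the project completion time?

3.16 days

te_A = (1 + 4·2 + 15)/6 = 24/6 = 4; σ²_A = ((15−1)/6)² = 5.444
te_B = (9 + 4·10 + 11)/6 = 60/6 = 10; σ²_B = ((11−9)/6)² = 0.111
te_C = (9 + 4·11 + 19)/6 = 72/6 = 12; σ²_C = ((19−9)/6)² = 2.778
te_D = (6 + 4·10 + 14)/6 = 60/6 = 10; σ²_D = ((14−6)/6)² = 1.778

Forward pass:
ES_A = 0; EF_A = 4
ES_B = 4; EF_B = 4+10 = 14
ES_C = 4; EF_C = 4+12 = 16
ES_D = max(EF_B=14, EF_C=16) = 16; EF_D = 16+10 = 26
Expected project duration μ = 26 days. Critical path: A → C → D.

Variance along critical path = 5.444 + 2.778 + 1.778 = 10.000
σ = √10.000 = 3.162 days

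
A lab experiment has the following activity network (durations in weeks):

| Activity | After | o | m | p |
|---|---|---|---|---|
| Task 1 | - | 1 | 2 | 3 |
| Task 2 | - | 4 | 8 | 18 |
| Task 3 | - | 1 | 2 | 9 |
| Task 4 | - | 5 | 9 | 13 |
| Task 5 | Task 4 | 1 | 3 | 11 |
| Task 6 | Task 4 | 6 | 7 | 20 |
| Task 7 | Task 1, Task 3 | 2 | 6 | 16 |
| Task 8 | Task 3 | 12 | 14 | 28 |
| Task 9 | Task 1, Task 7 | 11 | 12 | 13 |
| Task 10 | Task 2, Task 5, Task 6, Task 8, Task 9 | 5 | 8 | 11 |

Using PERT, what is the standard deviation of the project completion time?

te_Task 1 = (1 + 4·2 + 3)/6 = 12/6 = 2; σ²_Task 1 = ((3−1)/6)² = 0.111
te_Task 2 = (4 + 4·8 + 18)/6 = 54/6 = 9; σ²_Task 2 = ((18−4)/6)² = 5.444
te_Task 3 = (1 + 4·2 + 9)/6 = 18/6 = 3; σ²_Task 3 = ((9−1)/6)² = 1.778
te_Task 4 = (5 + 4·9 + 13)/6 = 54/6 = 9; σ²_Task 4 = ((13−5)/6)² = 1.778
te_Task 5 = (1 + 4·3 + 11)/6 = 24/6 = 4; σ²_Task 5 = ((11−1)/6)² = 2.778
te_Task 6 = (6 + 4·7 + 20)/6 = 54/6 = 9; σ²_Task 6 = ((20−6)/6)² = 5.444
te_Task 7 = (2 + 4·6 + 16)/6 = 42/6 = 7; σ²_Task 7 = ((16−2)/6)² = 5.444
te_Task 8 = (12 + 4·14 + 28)/6 = 96/6 = 16; σ²_Task 8 = ((28−12)/6)² = 7.111
te_Task 9 = (11 + 4·12 + 13)/6 = 72/6 = 12; σ²_Task 9 = ((13−11)/6)² = 0.111
te_Task 10 = (5 + 4·8 + 11)/6 = 48/6 = 8; σ²_Task 10 = ((11−5)/6)² = 1.000

Forward pass:
ES_Task 1 = 0; EF_Task 1 = 2
ES_Task 2 = 0; EF_Task 2 = 9
ES_Task 3 = 0; EF_Task 3 = 3
ES_Task 4 = 0; EF_Task 4 = 9
ES_Task 5 = 9; EF_Task 5 = 9+4 = 13
ES_Task 6 = 9; EF_Task 6 = 9+9 = 18
ES_Task 7 = max(EF_Task 1=2, EF_Task 3=3) = 3; EF_Task 7 = 3+7 = 10
ES_Task 8 = 3; EF_Task 8 = 3+16 = 19
ES_Task 9 = max(EF_Task 1=2, EF_Task 7=10) = 10; EF_Task 9 = 10+12 = 22
ES_Task 10 = max(EF_Task 2=9, EF_Task 5=13, EF_Task 6=18, EF_Task 8=19, EF_Task 9=22) = 22; EF_Task 10 = 22+8 = 30
Expected project duration μ = 30 weeks. Critical path: Task 3 → Task 7 → Task 9 → Task 10.

Variance along critical path = 1.778 + 5.444 + 0.111 + 1.000 = 8.333
σ = √8.333 = 2.887 weeks

2.89 weeks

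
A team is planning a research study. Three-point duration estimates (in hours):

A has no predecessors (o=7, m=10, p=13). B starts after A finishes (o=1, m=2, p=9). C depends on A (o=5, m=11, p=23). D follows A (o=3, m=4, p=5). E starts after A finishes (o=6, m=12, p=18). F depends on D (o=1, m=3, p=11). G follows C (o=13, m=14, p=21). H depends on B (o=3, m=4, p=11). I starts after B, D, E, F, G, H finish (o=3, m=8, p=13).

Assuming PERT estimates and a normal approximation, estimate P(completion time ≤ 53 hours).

te_A = (7 + 4·10 + 13)/6 = 60/6 = 10; σ²_A = ((13−7)/6)² = 1.000
te_B = (1 + 4·2 + 9)/6 = 18/6 = 3; σ²_B = ((9−1)/6)² = 1.778
te_C = (5 + 4·11 + 23)/6 = 72/6 = 12; σ²_C = ((23−5)/6)² = 9.000
te_D = (3 + 4·4 + 5)/6 = 24/6 = 4; σ²_D = ((5−3)/6)² = 0.111
te_E = (6 + 4·12 + 18)/6 = 72/6 = 12; σ²_E = ((18−6)/6)² = 4.000
te_F = (1 + 4·3 + 11)/6 = 24/6 = 4; σ²_F = ((11−1)/6)² = 2.778
te_G = (13 + 4·14 + 21)/6 = 90/6 = 15; σ²_G = ((21−13)/6)² = 1.778
te_H = (3 + 4·4 + 11)/6 = 30/6 = 5; σ²_H = ((11−3)/6)² = 1.778
te_I = (3 + 4·8 + 13)/6 = 48/6 = 8; σ²_I = ((13−3)/6)² = 2.778

Forward pass:
ES_A = 0; EF_A = 10
ES_B = 10; EF_B = 10+3 = 13
ES_C = 10; EF_C = 10+12 = 22
ES_D = 10; EF_D = 10+4 = 14
ES_E = 10; EF_E = 10+12 = 22
ES_F = 14; EF_F = 14+4 = 18
ES_G = 22; EF_G = 22+15 = 37
ES_H = 13; EF_H = 13+5 = 18
ES_I = max(EF_B=13, EF_D=14, EF_E=22, EF_F=18, EF_G=37, EF_H=18) = 37; EF_I = 37+8 = 45
Expected project duration μ = 45 hours. Critical path: A → C → G → I.

Variance along critical path = 1.000 + 9.000 + 1.778 + 2.778 = 14.556; σ = √14.556 = 3.815 hours.
Z = (53 − 45) / 3.815 = 2.097
P(T ≤ 53) = Φ(2.097) ≈ 0.982

0.982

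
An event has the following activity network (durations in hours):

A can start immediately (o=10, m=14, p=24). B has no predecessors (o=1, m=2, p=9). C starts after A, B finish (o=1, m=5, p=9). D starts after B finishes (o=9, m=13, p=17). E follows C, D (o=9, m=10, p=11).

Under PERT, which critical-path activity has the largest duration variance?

te_A = (10 + 4·14 + 24)/6 = 90/6 = 15; σ²_A = ((24−10)/6)² = 5.444
te_B = (1 + 4·2 + 9)/6 = 18/6 = 3; σ²_B = ((9−1)/6)² = 1.778
te_C = (1 + 4·5 + 9)/6 = 30/6 = 5; σ²_C = ((9−1)/6)² = 1.778
te_D = (9 + 4·13 + 17)/6 = 78/6 = 13; σ²_D = ((17−9)/6)² = 1.778
te_E = (9 + 4·10 + 11)/6 = 60/6 = 10; σ²_E = ((11−9)/6)² = 0.111

Forward pass:
ES_A = 0; EF_A = 15
ES_B = 0; EF_B = 3
ES_C = max(EF_A=15, EF_B=3) = 15; EF_C = 15+5 = 20
ES_D = 3; EF_D = 3+13 = 16
ES_E = max(EF_C=20, EF_D=16) = 20; EF_E = 20+10 = 30
Expected project duration μ = 30 hours. Critical path: A → C → E.

Variances on critical path: σ²_A=5.444, σ²_C=1.778, σ²_E=0.111.
Largest is σ²_A = 5.444.

A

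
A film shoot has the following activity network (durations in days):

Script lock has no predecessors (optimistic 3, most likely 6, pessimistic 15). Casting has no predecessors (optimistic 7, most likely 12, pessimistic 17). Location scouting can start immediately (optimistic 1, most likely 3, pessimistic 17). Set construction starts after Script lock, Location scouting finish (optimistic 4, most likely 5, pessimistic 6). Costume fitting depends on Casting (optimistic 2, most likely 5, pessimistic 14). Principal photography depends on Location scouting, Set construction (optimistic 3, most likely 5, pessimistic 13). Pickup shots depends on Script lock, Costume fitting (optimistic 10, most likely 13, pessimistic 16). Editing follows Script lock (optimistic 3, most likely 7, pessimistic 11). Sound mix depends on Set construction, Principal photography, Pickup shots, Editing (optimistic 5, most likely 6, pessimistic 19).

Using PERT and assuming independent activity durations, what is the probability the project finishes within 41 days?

0.709

te_Script lock = (3 + 4·6 + 15)/6 = 42/6 = 7; σ²_Script lock = ((15−3)/6)² = 4.000
te_Casting = (7 + 4·12 + 17)/6 = 72/6 = 12; σ²_Casting = ((17−7)/6)² = 2.778
te_Location scouting = (1 + 4·3 + 17)/6 = 30/6 = 5; σ²_Location scouting = ((17−1)/6)² = 7.111
te_Set construction = (4 + 4·5 + 6)/6 = 30/6 = 5; σ²_Set construction = ((6−4)/6)² = 0.111
te_Costume fitting = (2 + 4·5 + 14)/6 = 36/6 = 6; σ²_Costume fitting = ((14−2)/6)² = 4.000
te_Principal photography = (3 + 4·5 + 13)/6 = 36/6 = 6; σ²_Principal photography = ((13−3)/6)² = 2.778
te_Pickup shots = (10 + 4·13 + 16)/6 = 78/6 = 13; σ²_Pickup shots = ((16−10)/6)² = 1.000
te_Editing = (3 + 4·7 + 11)/6 = 42/6 = 7; σ²_Editing = ((11−3)/6)² = 1.778
te_Sound mix = (5 + 4·6 + 19)/6 = 48/6 = 8; σ²_Sound mix = ((19−5)/6)² = 5.444

Forward pass:
ES_Script lock = 0; EF_Script lock = 7
ES_Casting = 0; EF_Casting = 12
ES_Location scouting = 0; EF_Location scouting = 5
ES_Set construction = max(EF_Script lock=7, EF_Location scouting=5) = 7; EF_Set construction = 7+5 = 12
ES_Costume fitting = 12; EF_Costume fitting = 12+6 = 18
ES_Principal photography = max(EF_Location scouting=5, EF_Set construction=12) = 12; EF_Principal photography = 12+6 = 18
ES_Pickup shots = max(EF_Script lock=7, EF_Costume fitting=18) = 18; EF_Pickup shots = 18+13 = 31
ES_Editing = 7; EF_Editing = 7+7 = 14
ES_Sound mix = max(EF_Set construction=12, EF_Principal photography=18, EF_Pickup shots=31, EF_Editing=14) = 31; EF_Sound mix = 31+8 = 39
Expected project duration μ = 39 days. Critical path: Casting → Costume fitting → Pickup shots → Sound mix.

Variance along critical path = 2.778 + 4.000 + 1.000 + 5.444 = 13.222; σ = √13.222 = 3.636 days.
Z = (41 − 39) / 3.636 = 0.550
P(T ≤ 41) = Φ(0.550) ≈ 0.709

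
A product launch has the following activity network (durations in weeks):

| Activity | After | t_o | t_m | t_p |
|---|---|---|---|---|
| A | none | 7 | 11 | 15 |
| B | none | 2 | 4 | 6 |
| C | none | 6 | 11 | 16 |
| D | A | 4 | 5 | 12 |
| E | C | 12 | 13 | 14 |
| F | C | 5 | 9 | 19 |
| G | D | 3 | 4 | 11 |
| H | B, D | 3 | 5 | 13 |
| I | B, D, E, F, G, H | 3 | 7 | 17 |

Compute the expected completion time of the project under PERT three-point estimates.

te_A = (7 + 4·11 + 15)/6 = 66/6 = 11
te_B = (2 + 4·4 + 6)/6 = 24/6 = 4
te_C = (6 + 4·11 + 16)/6 = 66/6 = 11
te_D = (4 + 4·5 + 12)/6 = 36/6 = 6
te_E = (12 + 4·13 + 14)/6 = 78/6 = 13
te_F = (5 + 4·9 + 19)/6 = 60/6 = 10
te_G = (3 + 4·4 + 11)/6 = 30/6 = 5
te_H = (3 + 4·5 + 13)/6 = 36/6 = 6
te_I = (3 + 4·7 + 17)/6 = 48/6 = 8

Forward pass:
ES_A = 0; EF_A = 11
ES_B = 0; EF_B = 4
ES_C = 0; EF_C = 11
ES_D = 11; EF_D = 11+6 = 17
ES_E = 11; EF_E = 11+13 = 24
ES_F = 11; EF_F = 11+10 = 21
ES_G = 17; EF_G = 17+5 = 22
ES_H = max(EF_B=4, EF_D=17) = 17; EF_H = 17+6 = 23
ES_I = max(EF_B=4, EF_D=17, EF_E=24, EF_F=21, EF_G=22, EF_H=23) = 24; EF_I = 24+8 = 32
Expected project duration μ = 32 weeks. Critical path: C → E → I.

32 weeks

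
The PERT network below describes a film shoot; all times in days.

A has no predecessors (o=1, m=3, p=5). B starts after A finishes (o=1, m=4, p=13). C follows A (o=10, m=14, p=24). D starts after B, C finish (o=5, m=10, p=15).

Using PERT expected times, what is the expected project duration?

te_A = (1 + 4·3 + 5)/6 = 18/6 = 3
te_B = (1 + 4·4 + 13)/6 = 30/6 = 5
te_C = (10 + 4·14 + 24)/6 = 90/6 = 15
te_D = (5 + 4·10 + 15)/6 = 60/6 = 10

Forward pass:
ES_A = 0; EF_A = 3
ES_B = 3; EF_B = 3+5 = 8
ES_C = 3; EF_C = 3+15 = 18
ES_D = max(EF_B=8, EF_C=18) = 18; EF_D = 18+10 = 28
Expected project duration μ = 28 days. Critical path: A → C → D.

28 days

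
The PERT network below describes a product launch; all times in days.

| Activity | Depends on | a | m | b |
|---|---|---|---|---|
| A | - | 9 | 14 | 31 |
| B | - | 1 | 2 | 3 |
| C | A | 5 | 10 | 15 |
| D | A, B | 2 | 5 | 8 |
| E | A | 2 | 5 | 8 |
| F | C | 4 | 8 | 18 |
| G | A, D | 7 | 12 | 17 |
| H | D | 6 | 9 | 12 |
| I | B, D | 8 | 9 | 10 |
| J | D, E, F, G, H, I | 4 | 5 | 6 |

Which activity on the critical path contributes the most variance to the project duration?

A

te_A = (9 + 4·14 + 31)/6 = 96/6 = 16; σ²_A = ((31−9)/6)² = 13.444
te_B = (1 + 4·2 + 3)/6 = 12/6 = 2; σ²_B = ((3−1)/6)² = 0.111
te_C = (5 + 4·10 + 15)/6 = 60/6 = 10; σ²_C = ((15−5)/6)² = 2.778
te_D = (2 + 4·5 + 8)/6 = 30/6 = 5; σ²_D = ((8−2)/6)² = 1.000
te_E = (2 + 4·5 + 8)/6 = 30/6 = 5; σ²_E = ((8−2)/6)² = 1.000
te_F = (4 + 4·8 + 18)/6 = 54/6 = 9; σ²_F = ((18−4)/6)² = 5.444
te_G = (7 + 4·12 + 17)/6 = 72/6 = 12; σ²_G = ((17−7)/6)² = 2.778
te_H = (6 + 4·9 + 12)/6 = 54/6 = 9; σ²_H = ((12−6)/6)² = 1.000
te_I = (8 + 4·9 + 10)/6 = 54/6 = 9; σ²_I = ((10−8)/6)² = 0.111
te_J = (4 + 4·5 + 6)/6 = 30/6 = 5; σ²_J = ((6−4)/6)² = 0.111

Forward pass:
ES_A = 0; EF_A = 16
ES_B = 0; EF_B = 2
ES_C = 16; EF_C = 16+10 = 26
ES_D = max(EF_A=16, EF_B=2) = 16; EF_D = 16+5 = 21
ES_E = 16; EF_E = 16+5 = 21
ES_F = 26; EF_F = 26+9 = 35
ES_G = max(EF_A=16, EF_D=21) = 21; EF_G = 21+12 = 33
ES_H = 21; EF_H = 21+9 = 30
ES_I = max(EF_B=2, EF_D=21) = 21; EF_I = 21+9 = 30
ES_J = max(EF_D=21, EF_E=21, EF_F=35, EF_G=33, EF_H=30, EF_I=30) = 35; EF_J = 35+5 = 40
Expected project duration μ = 40 days. Critical path: A → C → F → J.

Variances on critical path: σ²_A=13.444, σ²_C=2.778, σ²_F=5.444, σ²_J=0.111.
Largest is σ²_A = 13.444.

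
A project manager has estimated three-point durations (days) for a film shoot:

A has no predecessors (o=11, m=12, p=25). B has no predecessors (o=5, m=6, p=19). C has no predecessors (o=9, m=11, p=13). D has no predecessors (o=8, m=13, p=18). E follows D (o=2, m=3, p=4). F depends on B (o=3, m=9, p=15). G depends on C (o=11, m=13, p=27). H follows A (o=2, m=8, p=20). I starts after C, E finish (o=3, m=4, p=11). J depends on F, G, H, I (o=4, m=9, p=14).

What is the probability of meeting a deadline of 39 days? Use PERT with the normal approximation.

0.893

te_A = (11 + 4·12 + 25)/6 = 84/6 = 14; σ²_A = ((25−11)/6)² = 5.444
te_B = (5 + 4·6 + 19)/6 = 48/6 = 8; σ²_B = ((19−5)/6)² = 5.444
te_C = (9 + 4·11 + 13)/6 = 66/6 = 11; σ²_C = ((13−9)/6)² = 0.444
te_D = (8 + 4·13 + 18)/6 = 78/6 = 13; σ²_D = ((18−8)/6)² = 2.778
te_E = (2 + 4·3 + 4)/6 = 18/6 = 3; σ²_E = ((4−2)/6)² = 0.111
te_F = (3 + 4·9 + 15)/6 = 54/6 = 9; σ²_F = ((15−3)/6)² = 4.000
te_G = (11 + 4·13 + 27)/6 = 90/6 = 15; σ²_G = ((27−11)/6)² = 7.111
te_H = (2 + 4·8 + 20)/6 = 54/6 = 9; σ²_H = ((20−2)/6)² = 9.000
te_I = (3 + 4·4 + 11)/6 = 30/6 = 5; σ²_I = ((11−3)/6)² = 1.778
te_J = (4 + 4·9 + 14)/6 = 54/6 = 9; σ²_J = ((14−4)/6)² = 2.778

Forward pass:
ES_A = 0; EF_A = 14
ES_B = 0; EF_B = 8
ES_C = 0; EF_C = 11
ES_D = 0; EF_D = 13
ES_E = 13; EF_E = 13+3 = 16
ES_F = 8; EF_F = 8+9 = 17
ES_G = 11; EF_G = 11+15 = 26
ES_H = 14; EF_H = 14+9 = 23
ES_I = max(EF_C=11, EF_E=16) = 16; EF_I = 16+5 = 21
ES_J = max(EF_F=17, EF_G=26, EF_H=23, EF_I=21) = 26; EF_J = 26+9 = 35
Expected project duration μ = 35 days. Critical path: C → G → J.

Variance along critical path = 0.444 + 7.111 + 2.778 = 10.333; σ = √10.333 = 3.215 days.
Z = (39 − 35) / 3.215 = 1.244
P(T ≤ 39) = Φ(1.244) ≈ 0.893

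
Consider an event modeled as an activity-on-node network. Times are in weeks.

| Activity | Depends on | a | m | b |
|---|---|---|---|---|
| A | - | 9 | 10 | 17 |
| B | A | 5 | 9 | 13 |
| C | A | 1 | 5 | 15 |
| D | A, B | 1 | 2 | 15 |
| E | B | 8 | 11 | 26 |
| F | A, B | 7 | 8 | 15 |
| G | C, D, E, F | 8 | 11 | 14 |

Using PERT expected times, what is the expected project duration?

te_A = (9 + 4·10 + 17)/6 = 66/6 = 11
te_B = (5 + 4·9 + 13)/6 = 54/6 = 9
te_C = (1 + 4·5 + 15)/6 = 36/6 = 6
te_D = (1 + 4·2 + 15)/6 = 24/6 = 4
te_E = (8 + 4·11 + 26)/6 = 78/6 = 13
te_F = (7 + 4·8 + 15)/6 = 54/6 = 9
te_G = (8 + 4·11 + 14)/6 = 66/6 = 11

Forward pass:
ES_A = 0; EF_A = 11
ES_B = 11; EF_B = 11+9 = 20
ES_C = 11; EF_C = 11+6 = 17
ES_D = max(EF_A=11, EF_B=20) = 20; EF_D = 20+4 = 24
ES_E = 20; EF_E = 20+13 = 33
ES_F = max(EF_A=11, EF_B=20) = 20; EF_F = 20+9 = 29
ES_G = max(EF_C=17, EF_D=24, EF_E=33, EF_F=29) = 33; EF_G = 33+11 = 44
Expected project duration μ = 44 weeks. Critical path: A → B → E → G.

44 weeks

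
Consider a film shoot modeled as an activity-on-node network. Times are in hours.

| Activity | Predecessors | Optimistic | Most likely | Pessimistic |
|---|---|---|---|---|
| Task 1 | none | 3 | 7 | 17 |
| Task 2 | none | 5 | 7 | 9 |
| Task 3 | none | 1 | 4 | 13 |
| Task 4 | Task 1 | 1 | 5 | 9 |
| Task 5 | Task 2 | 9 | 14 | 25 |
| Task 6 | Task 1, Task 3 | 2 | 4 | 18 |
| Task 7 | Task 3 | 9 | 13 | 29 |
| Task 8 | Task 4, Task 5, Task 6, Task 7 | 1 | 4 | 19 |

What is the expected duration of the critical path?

28 hours

te_Task 1 = (3 + 4·7 + 17)/6 = 48/6 = 8
te_Task 2 = (5 + 4·7 + 9)/6 = 42/6 = 7
te_Task 3 = (1 + 4·4 + 13)/6 = 30/6 = 5
te_Task 4 = (1 + 4·5 + 9)/6 = 30/6 = 5
te_Task 5 = (9 + 4·14 + 25)/6 = 90/6 = 15
te_Task 6 = (2 + 4·4 + 18)/6 = 36/6 = 6
te_Task 7 = (9 + 4·13 + 29)/6 = 90/6 = 15
te_Task 8 = (1 + 4·4 + 19)/6 = 36/6 = 6

Forward pass:
ES_Task 1 = 0; EF_Task 1 = 8
ES_Task 2 = 0; EF_Task 2 = 7
ES_Task 3 = 0; EF_Task 3 = 5
ES_Task 4 = 8; EF_Task 4 = 8+5 = 13
ES_Task 5 = 7; EF_Task 5 = 7+15 = 22
ES_Task 6 = max(EF_Task 1=8, EF_Task 3=5) = 8; EF_Task 6 = 8+6 = 14
ES_Task 7 = 5; EF_Task 7 = 5+15 = 20
ES_Task 8 = max(EF_Task 4=13, EF_Task 5=22, EF_Task 6=14, EF_Task 7=20) = 22; EF_Task 8 = 22+6 = 28
Expected project duration μ = 28 hours. Critical path: Task 2 → Task 5 → Task 8.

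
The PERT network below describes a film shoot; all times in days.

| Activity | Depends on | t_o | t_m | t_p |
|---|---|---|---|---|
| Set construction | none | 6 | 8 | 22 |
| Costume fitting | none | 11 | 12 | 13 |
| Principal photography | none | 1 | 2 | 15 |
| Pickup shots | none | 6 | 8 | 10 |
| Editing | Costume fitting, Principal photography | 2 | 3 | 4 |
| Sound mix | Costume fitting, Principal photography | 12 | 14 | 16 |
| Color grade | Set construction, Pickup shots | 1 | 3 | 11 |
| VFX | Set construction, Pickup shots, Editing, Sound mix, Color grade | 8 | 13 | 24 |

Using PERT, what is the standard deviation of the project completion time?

te_Set construction = (6 + 4·8 + 22)/6 = 60/6 = 10; σ²_Set construction = ((22−6)/6)² = 7.111
te_Costume fitting = (11 + 4·12 + 13)/6 = 72/6 = 12; σ²_Costume fitting = ((13−11)/6)² = 0.111
te_Principal photography = (1 + 4·2 + 15)/6 = 24/6 = 4; σ²_Principal photography = ((15−1)/6)² = 5.444
te_Pickup shots = (6 + 4·8 + 10)/6 = 48/6 = 8; σ²_Pickup shots = ((10−6)/6)² = 0.444
te_Editing = (2 + 4·3 + 4)/6 = 18/6 = 3; σ²_Editing = ((4−2)/6)² = 0.111
te_Sound mix = (12 + 4·14 + 16)/6 = 84/6 = 14; σ²_Sound mix = ((16−12)/6)² = 0.444
te_Color grade = (1 + 4·3 + 11)/6 = 24/6 = 4; σ²_Color grade = ((11−1)/6)² = 2.778
te_VFX = (8 + 4·13 + 24)/6 = 84/6 = 14; σ²_VFX = ((24−8)/6)² = 7.111

Forward pass:
ES_Set construction = 0; EF_Set construction = 10
ES_Costume fitting = 0; EF_Costume fitting = 12
ES_Principal photography = 0; EF_Principal photography = 4
ES_Pickup shots = 0; EF_Pickup shots = 8
ES_Editing = max(EF_Costume fitting=12, EF_Principal photography=4) = 12; EF_Editing = 12+3 = 15
ES_Sound mix = max(EF_Costume fitting=12, EF_Principal photography=4) = 12; EF_Sound mix = 12+14 = 26
ES_Color grade = max(EF_Set construction=10, EF_Pickup shots=8) = 10; EF_Color grade = 10+4 = 14
ES_VFX = max(EF_Set construction=10, EF_Pickup shots=8, EF_Editing=15, EF_Sound mix=26, EF_Color grade=14) = 26; EF_VFX = 26+14 = 40
Expected project duration μ = 40 days. Critical path: Costume fitting → Sound mix → VFX.

Variance along critical path = 0.111 + 0.444 + 7.111 = 7.667
σ = √7.667 = 2.769 days

2.77 days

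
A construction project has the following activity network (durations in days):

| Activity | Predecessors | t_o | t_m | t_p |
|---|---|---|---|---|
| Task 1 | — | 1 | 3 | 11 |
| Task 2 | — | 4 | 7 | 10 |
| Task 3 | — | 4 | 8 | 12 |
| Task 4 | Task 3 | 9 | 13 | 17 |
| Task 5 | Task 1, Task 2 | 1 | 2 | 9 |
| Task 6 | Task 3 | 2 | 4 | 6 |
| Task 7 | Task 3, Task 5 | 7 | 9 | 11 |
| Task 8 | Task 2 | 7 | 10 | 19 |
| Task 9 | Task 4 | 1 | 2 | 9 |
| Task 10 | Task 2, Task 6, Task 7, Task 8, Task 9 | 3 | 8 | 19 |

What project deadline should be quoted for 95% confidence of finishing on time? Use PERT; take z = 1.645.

te_Task 1 = (1 + 4·3 + 11)/6 = 24/6 = 4; σ²_Task 1 = ((11−1)/6)² = 2.778
te_Task 2 = (4 + 4·7 + 10)/6 = 42/6 = 7; σ²_Task 2 = ((10−4)/6)² = 1.000
te_Task 3 = (4 + 4·8 + 12)/6 = 48/6 = 8; σ²_Task 3 = ((12−4)/6)² = 1.778
te_Task 4 = (9 + 4·13 + 17)/6 = 78/6 = 13; σ²_Task 4 = ((17−9)/6)² = 1.778
te_Task 5 = (1 + 4·2 + 9)/6 = 18/6 = 3; σ²_Task 5 = ((9−1)/6)² = 1.778
te_Task 6 = (2 + 4·4 + 6)/6 = 24/6 = 4; σ²_Task 6 = ((6−2)/6)² = 0.444
te_Task 7 = (7 + 4·9 + 11)/6 = 54/6 = 9; σ²_Task 7 = ((11−7)/6)² = 0.444
te_Task 8 = (7 + 4·10 + 19)/6 = 66/6 = 11; σ²_Task 8 = ((19−7)/6)² = 4.000
te_Task 9 = (1 + 4·2 + 9)/6 = 18/6 = 3; σ²_Task 9 = ((9−1)/6)² = 1.778
te_Task 10 = (3 + 4·8 + 19)/6 = 54/6 = 9; σ²_Task 10 = ((19−3)/6)² = 7.111

Forward pass:
ES_Task 1 = 0; EF_Task 1 = 4
ES_Task 2 = 0; EF_Task 2 = 7
ES_Task 3 = 0; EF_Task 3 = 8
ES_Task 4 = 8; EF_Task 4 = 8+13 = 21
ES_Task 5 = max(EF_Task 1=4, EF_Task 2=7) = 7; EF_Task 5 = 7+3 = 10
ES_Task 6 = 8; EF_Task 6 = 8+4 = 12
ES_Task 7 = max(EF_Task 3=8, EF_Task 5=10) = 10; EF_Task 7 = 10+9 = 19
ES_Task 8 = 7; EF_Task 8 = 7+11 = 18
ES_Task 9 = 21; EF_Task 9 = 21+3 = 24
ES_Task 10 = max(EF_Task 2=7, EF_Task 6=12, EF_Task 7=19, EF_Task 8=18, EF_Task 9=24) = 24; EF_Task 10 = 24+9 = 33
Expected project duration μ = 33 days. Critical path: Task 3 → Task 4 → Task 9 → Task 10.

Variance along critical path = 1.778 + 1.778 + 1.778 + 7.111 = 12.444; σ = 3.528 days.
D = μ + z·σ = 33 + 1.645·3.528 = 38.8 days

38.8 days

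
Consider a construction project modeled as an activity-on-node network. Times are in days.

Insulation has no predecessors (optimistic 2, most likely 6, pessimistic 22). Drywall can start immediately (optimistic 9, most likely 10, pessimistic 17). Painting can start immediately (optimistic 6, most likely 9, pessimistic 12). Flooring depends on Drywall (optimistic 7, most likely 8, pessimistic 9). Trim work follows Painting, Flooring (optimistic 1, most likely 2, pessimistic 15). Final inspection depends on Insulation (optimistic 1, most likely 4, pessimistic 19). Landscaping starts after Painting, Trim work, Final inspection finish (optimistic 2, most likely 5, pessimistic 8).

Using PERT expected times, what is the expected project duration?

28 days

te_Insulation = (2 + 4·6 + 22)/6 = 48/6 = 8
te_Drywall = (9 + 4·10 + 17)/6 = 66/6 = 11
te_Painting = (6 + 4·9 + 12)/6 = 54/6 = 9
te_Flooring = (7 + 4·8 + 9)/6 = 48/6 = 8
te_Trim work = (1 + 4·2 + 15)/6 = 24/6 = 4
te_Final inspection = (1 + 4·4 + 19)/6 = 36/6 = 6
te_Landscaping = (2 + 4·5 + 8)/6 = 30/6 = 5

Forward pass:
ES_Insulation = 0; EF_Insulation = 8
ES_Drywall = 0; EF_Drywall = 11
ES_Painting = 0; EF_Painting = 9
ES_Flooring = 11; EF_Flooring = 11+8 = 19
ES_Trim work = max(EF_Painting=9, EF_Flooring=19) = 19; EF_Trim work = 19+4 = 23
ES_Final inspection = 8; EF_Final inspection = 8+6 = 14
ES_Landscaping = max(EF_Painting=9, EF_Trim work=23, EF_Final inspection=14) = 23; EF_Landscaping = 23+5 = 28
Expected project duration μ = 28 days. Critical path: Drywall → Flooring → Trim work → Landscaping.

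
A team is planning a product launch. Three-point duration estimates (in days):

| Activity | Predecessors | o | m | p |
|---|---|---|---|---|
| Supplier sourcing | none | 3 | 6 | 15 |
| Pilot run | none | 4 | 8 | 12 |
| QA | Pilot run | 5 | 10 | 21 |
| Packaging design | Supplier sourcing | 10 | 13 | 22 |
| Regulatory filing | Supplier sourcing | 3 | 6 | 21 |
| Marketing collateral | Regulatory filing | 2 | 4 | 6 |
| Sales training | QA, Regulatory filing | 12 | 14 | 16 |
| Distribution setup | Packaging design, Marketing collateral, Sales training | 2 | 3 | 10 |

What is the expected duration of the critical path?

37 days

te_Supplier sourcing = (3 + 4·6 + 15)/6 = 42/6 = 7
te_Pilot run = (4 + 4·8 + 12)/6 = 48/6 = 8
te_QA = (5 + 4·10 + 21)/6 = 66/6 = 11
te_Packaging design = (10 + 4·13 + 22)/6 = 84/6 = 14
te_Regulatory filing = (3 + 4·6 + 21)/6 = 48/6 = 8
te_Marketing collateral = (2 + 4·4 + 6)/6 = 24/6 = 4
te_Sales training = (12 + 4·14 + 16)/6 = 84/6 = 14
te_Distribution setup = (2 + 4·3 + 10)/6 = 24/6 = 4

Forward pass:
ES_Supplier sourcing = 0; EF_Supplier sourcing = 7
ES_Pilot run = 0; EF_Pilot run = 8
ES_QA = 8; EF_QA = 8+11 = 19
ES_Packaging design = 7; EF_Packaging design = 7+14 = 21
ES_Regulatory filing = 7; EF_Regulatory filing = 7+8 = 15
ES_Marketing collateral = 15; EF_Marketing collateral = 15+4 = 19
ES_Sales training = max(EF_QA=19, EF_Regulatory filing=15) = 19; EF_Sales training = 19+14 = 33
ES_Distribution setup = max(EF_Packaging design=21, EF_Marketing collateral=19, EF_Sales training=33) = 33; EF_Distribution setup = 33+4 = 37
Expected project duration μ = 37 days. Critical path: Pilot run → QA → Sales training → Distribution setup.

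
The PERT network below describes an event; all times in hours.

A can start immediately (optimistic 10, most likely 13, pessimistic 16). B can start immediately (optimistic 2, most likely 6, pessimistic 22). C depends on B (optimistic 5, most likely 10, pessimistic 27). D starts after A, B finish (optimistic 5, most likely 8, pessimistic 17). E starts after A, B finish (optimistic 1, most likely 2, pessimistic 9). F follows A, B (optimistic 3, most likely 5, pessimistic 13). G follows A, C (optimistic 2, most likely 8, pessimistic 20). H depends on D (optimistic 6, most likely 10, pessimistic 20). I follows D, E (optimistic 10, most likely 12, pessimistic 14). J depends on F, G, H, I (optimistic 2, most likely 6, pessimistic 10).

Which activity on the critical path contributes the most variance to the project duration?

D

te_A = (10 + 4·13 + 16)/6 = 78/6 = 13; σ²_A = ((16−10)/6)² = 1.000
te_B = (2 + 4·6 + 22)/6 = 48/6 = 8; σ²_B = ((22−2)/6)² = 11.111
te_C = (5 + 4·10 + 27)/6 = 72/6 = 12; σ²_C = ((27−5)/6)² = 13.444
te_D = (5 + 4·8 + 17)/6 = 54/6 = 9; σ²_D = ((17−5)/6)² = 4.000
te_E = (1 + 4·2 + 9)/6 = 18/6 = 3; σ²_E = ((9−1)/6)² = 1.778
te_F = (3 + 4·5 + 13)/6 = 36/6 = 6; σ²_F = ((13−3)/6)² = 2.778
te_G = (2 + 4·8 + 20)/6 = 54/6 = 9; σ²_G = ((20−2)/6)² = 9.000
te_H = (6 + 4·10 + 20)/6 = 66/6 = 11; σ²_H = ((20−6)/6)² = 5.444
te_I = (10 + 4·12 + 14)/6 = 72/6 = 12; σ²_I = ((14−10)/6)² = 0.444
te_J = (2 + 4·6 + 10)/6 = 36/6 = 6; σ²_J = ((10−2)/6)² = 1.778

Forward pass:
ES_A = 0; EF_A = 13
ES_B = 0; EF_B = 8
ES_C = 8; EF_C = 8+12 = 20
ES_D = max(EF_A=13, EF_B=8) = 13; EF_D = 13+9 = 22
ES_E = max(EF_A=13, EF_B=8) = 13; EF_E = 13+3 = 16
ES_F = max(EF_A=13, EF_B=8) = 13; EF_F = 13+6 = 19
ES_G = max(EF_A=13, EF_C=20) = 20; EF_G = 20+9 = 29
ES_H = 22; EF_H = 22+11 = 33
ES_I = max(EF_D=22, EF_E=16) = 22; EF_I = 22+12 = 34
ES_J = max(EF_F=19, EF_G=29, EF_H=33, EF_I=34) = 34; EF_J = 34+6 = 40
Expected project duration μ = 40 hours. Critical path: A → D → I → J.

Variances on critical path: σ²_A=1.000, σ²_D=4.000, σ²_I=0.444, σ²_J=1.778.
Largest is σ²_D = 4.000.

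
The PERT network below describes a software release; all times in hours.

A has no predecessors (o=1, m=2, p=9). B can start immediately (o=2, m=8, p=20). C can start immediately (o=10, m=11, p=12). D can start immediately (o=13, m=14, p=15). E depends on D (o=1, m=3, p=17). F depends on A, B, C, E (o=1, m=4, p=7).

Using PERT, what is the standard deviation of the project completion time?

2.87 hours

te_A = (1 + 4·2 + 9)/6 = 18/6 = 3; σ²_A = ((9−1)/6)² = 1.778
te_B = (2 + 4·8 + 20)/6 = 54/6 = 9; σ²_B = ((20−2)/6)² = 9.000
te_C = (10 + 4·11 + 12)/6 = 66/6 = 11; σ²_C = ((12−10)/6)² = 0.111
te_D = (13 + 4·14 + 15)/6 = 84/6 = 14; σ²_D = ((15−13)/6)² = 0.111
te_E = (1 + 4·3 + 17)/6 = 30/6 = 5; σ²_E = ((17−1)/6)² = 7.111
te_F = (1 + 4·4 + 7)/6 = 24/6 = 4; σ²_F = ((7−1)/6)² = 1.000

Forward pass:
ES_A = 0; EF_A = 3
ES_B = 0; EF_B = 9
ES_C = 0; EF_C = 11
ES_D = 0; EF_D = 14
ES_E = 14; EF_E = 14+5 = 19
ES_F = max(EF_A=3, EF_B=9, EF_C=11, EF_E=19) = 19; EF_F = 19+4 = 23
Expected project duration μ = 23 hours. Critical path: D → E → F.

Variance along critical path = 0.111 + 7.111 + 1.000 = 8.222
σ = √8.222 = 2.867 hours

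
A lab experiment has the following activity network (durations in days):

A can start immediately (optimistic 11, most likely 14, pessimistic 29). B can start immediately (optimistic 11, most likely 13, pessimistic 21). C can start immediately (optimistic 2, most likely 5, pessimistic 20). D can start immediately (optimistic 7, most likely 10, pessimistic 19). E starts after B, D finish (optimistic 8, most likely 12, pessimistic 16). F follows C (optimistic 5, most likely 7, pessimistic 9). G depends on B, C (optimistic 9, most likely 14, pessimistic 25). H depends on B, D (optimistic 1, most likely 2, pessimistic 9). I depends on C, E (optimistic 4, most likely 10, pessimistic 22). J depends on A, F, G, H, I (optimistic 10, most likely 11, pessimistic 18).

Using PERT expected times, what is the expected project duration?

49 days

te_A = (11 + 4·14 + 29)/6 = 96/6 = 16
te_B = (11 + 4·13 + 21)/6 = 84/6 = 14
te_C = (2 + 4·5 + 20)/6 = 42/6 = 7
te_D = (7 + 4·10 + 19)/6 = 66/6 = 11
te_E = (8 + 4·12 + 16)/6 = 72/6 = 12
te_F = (5 + 4·7 + 9)/6 = 42/6 = 7
te_G = (9 + 4·14 + 25)/6 = 90/6 = 15
te_H = (1 + 4·2 + 9)/6 = 18/6 = 3
te_I = (4 + 4·10 + 22)/6 = 66/6 = 11
te_J = (10 + 4·11 + 18)/6 = 72/6 = 12

Forward pass:
ES_A = 0; EF_A = 16
ES_B = 0; EF_B = 14
ES_C = 0; EF_C = 7
ES_D = 0; EF_D = 11
ES_E = max(EF_B=14, EF_D=11) = 14; EF_E = 14+12 = 26
ES_F = 7; EF_F = 7+7 = 14
ES_G = max(EF_B=14, EF_C=7) = 14; EF_G = 14+15 = 29
ES_H = max(EF_B=14, EF_D=11) = 14; EF_H = 14+3 = 17
ES_I = max(EF_C=7, EF_E=26) = 26; EF_I = 26+11 = 37
ES_J = max(EF_A=16, EF_F=14, EF_G=29, EF_H=17, EF_I=37) = 37; EF_J = 37+12 = 49
Expected project duration μ = 49 days. Critical path: B → E → I → J.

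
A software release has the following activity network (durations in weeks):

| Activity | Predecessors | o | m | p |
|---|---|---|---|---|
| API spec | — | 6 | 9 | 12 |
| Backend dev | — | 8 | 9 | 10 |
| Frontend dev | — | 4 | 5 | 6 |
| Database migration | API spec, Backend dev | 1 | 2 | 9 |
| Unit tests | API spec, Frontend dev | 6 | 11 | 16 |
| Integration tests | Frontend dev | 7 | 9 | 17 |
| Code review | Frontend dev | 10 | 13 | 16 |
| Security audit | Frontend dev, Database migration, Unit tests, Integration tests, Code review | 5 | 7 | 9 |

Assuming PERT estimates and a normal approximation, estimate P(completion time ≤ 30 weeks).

0.928

te_API spec = (6 + 4·9 + 12)/6 = 54/6 = 9; σ²_API spec = ((12−6)/6)² = 1.000
te_Backend dev = (8 + 4·9 + 10)/6 = 54/6 = 9; σ²_Backend dev = ((10−8)/6)² = 0.111
te_Frontend dev = (4 + 4·5 + 6)/6 = 30/6 = 5; σ²_Frontend dev = ((6−4)/6)² = 0.111
te_Database migration = (1 + 4·2 + 9)/6 = 18/6 = 3; σ²_Database migration = ((9−1)/6)² = 1.778
te_Unit tests = (6 + 4·11 + 16)/6 = 66/6 = 11; σ²_Unit tests = ((16−6)/6)² = 2.778
te_Integration tests = (7 + 4·9 + 17)/6 = 60/6 = 10; σ²_Integration tests = ((17−7)/6)² = 2.778
te_Code review = (10 + 4·13 + 16)/6 = 78/6 = 13; σ²_Code review = ((16−10)/6)² = 1.000
te_Security audit = (5 + 4·7 + 9)/6 = 42/6 = 7; σ²_Security audit = ((9−5)/6)² = 0.444

Forward pass:
ES_API spec = 0; EF_API spec = 9
ES_Backend dev = 0; EF_Backend dev = 9
ES_Frontend dev = 0; EF_Frontend dev = 5
ES_Database migration = max(EF_API spec=9, EF_Backend dev=9) = 9; EF_Database migration = 9+3 = 12
ES_Unit tests = max(EF_API spec=9, EF_Frontend dev=5) = 9; EF_Unit tests = 9+11 = 20
ES_Integration tests = 5; EF_Integration tests = 5+10 = 15
ES_Code review = 5; EF_Code review = 5+13 = 18
ES_Security audit = max(EF_Frontend dev=5, EF_Database migration=12, EF_Unit tests=20, EF_Integration tests=15, EF_Code review=18) = 20; EF_Security audit = 20+7 = 27
Expected project duration μ = 27 weeks. Critical path: API spec → Unit tests → Security audit.

Variance along critical path = 1.000 + 2.778 + 0.444 = 4.222; σ = √4.222 = 2.055 weeks.
Z = (30 − 27) / 2.055 = 1.460
P(T ≤ 30) = Φ(1.460) ≈ 0.928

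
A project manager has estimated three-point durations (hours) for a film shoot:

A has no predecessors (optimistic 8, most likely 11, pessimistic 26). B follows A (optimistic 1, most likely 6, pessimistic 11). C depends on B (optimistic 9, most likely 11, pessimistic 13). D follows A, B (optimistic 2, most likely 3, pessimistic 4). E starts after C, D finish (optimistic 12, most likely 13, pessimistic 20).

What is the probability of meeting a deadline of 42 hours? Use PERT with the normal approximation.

0.296

te_A = (8 + 4·11 + 26)/6 = 78/6 = 13; σ²_A = ((26−8)/6)² = 9.000
te_B = (1 + 4·6 + 11)/6 = 36/6 = 6; σ²_B = ((11−1)/6)² = 2.778
te_C = (9 + 4·11 + 13)/6 = 66/6 = 11; σ²_C = ((13−9)/6)² = 0.444
te_D = (2 + 4·3 + 4)/6 = 18/6 = 3; σ²_D = ((4−2)/6)² = 0.111
te_E = (12 + 4·13 + 20)/6 = 84/6 = 14; σ²_E = ((20−12)/6)² = 1.778

Forward pass:
ES_A = 0; EF_A = 13
ES_B = 13; EF_B = 13+6 = 19
ES_C = 19; EF_C = 19+11 = 30
ES_D = max(EF_A=13, EF_B=19) = 19; EF_D = 19+3 = 22
ES_E = max(EF_C=30, EF_D=22) = 30; EF_E = 30+14 = 44
Expected project duration μ = 44 hours. Critical path: A → B → C → E.

Variance along critical path = 9.000 + 2.778 + 0.444 + 1.778 = 14.000; σ = √14.000 = 3.742 hours.
Z = (42 − 44) / 3.742 = -0.535
P(T ≤ 42) = Φ(-0.535) ≈ 0.296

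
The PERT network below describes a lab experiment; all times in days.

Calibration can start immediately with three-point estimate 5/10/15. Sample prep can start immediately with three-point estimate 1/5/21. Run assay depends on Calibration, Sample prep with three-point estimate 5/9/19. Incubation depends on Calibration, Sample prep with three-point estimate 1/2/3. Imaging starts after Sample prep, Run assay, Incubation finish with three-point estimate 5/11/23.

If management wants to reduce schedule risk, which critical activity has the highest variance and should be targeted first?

te_Calibration = (5 + 4·10 + 15)/6 = 60/6 = 10; σ²_Calibration = ((15−5)/6)² = 2.778
te_Sample prep = (1 + 4·5 + 21)/6 = 42/6 = 7; σ²_Sample prep = ((21−1)/6)² = 11.111
te_Run assay = (5 + 4·9 + 19)/6 = 60/6 = 10; σ²_Run assay = ((19−5)/6)² = 5.444
te_Incubation = (1 + 4·2 + 3)/6 = 12/6 = 2; σ²_Incubation = ((3−1)/6)² = 0.111
te_Imaging = (5 + 4·11 + 23)/6 = 72/6 = 12; σ²_Imaging = ((23−5)/6)² = 9.000

Forward pass:
ES_Calibration = 0; EF_Calibration = 10
ES_Sample prep = 0; EF_Sample prep = 7
ES_Run assay = max(EF_Calibration=10, EF_Sample prep=7) = 10; EF_Run assay = 10+10 = 20
ES_Incubation = max(EF_Calibration=10, EF_Sample prep=7) = 10; EF_Incubation = 10+2 = 12
ES_Imaging = max(EF_Sample prep=7, EF_Run assay=20, EF_Incubation=12) = 20; EF_Imaging = 20+12 = 32
Expected project duration μ = 32 days. Critical path: Calibration → Run assay → Imaging.

Variances on critical path: σ²_Calibration=2.778, σ²_Run assay=5.444, σ²_Imaging=9.000.
Largest is σ²_Imaging = 9.000.

Imaging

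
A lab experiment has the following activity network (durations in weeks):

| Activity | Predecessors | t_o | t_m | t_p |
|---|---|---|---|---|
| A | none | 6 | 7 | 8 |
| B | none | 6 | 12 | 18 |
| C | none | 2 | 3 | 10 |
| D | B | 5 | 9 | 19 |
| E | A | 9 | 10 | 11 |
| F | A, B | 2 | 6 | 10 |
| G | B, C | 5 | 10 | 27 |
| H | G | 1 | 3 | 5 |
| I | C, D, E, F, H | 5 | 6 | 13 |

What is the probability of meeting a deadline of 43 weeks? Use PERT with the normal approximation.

0.979

te_A = (6 + 4·7 + 8)/6 = 42/6 = 7; σ²_A = ((8−6)/6)² = 0.111
te_B = (6 + 4·12 + 18)/6 = 72/6 = 12; σ²_B = ((18−6)/6)² = 4.000
te_C = (2 + 4·3 + 10)/6 = 24/6 = 4; σ²_C = ((10−2)/6)² = 1.778
te_D = (5 + 4·9 + 19)/6 = 60/6 = 10; σ²_D = ((19−5)/6)² = 5.444
te_E = (9 + 4·10 + 11)/6 = 60/6 = 10; σ²_E = ((11−9)/6)² = 0.111
te_F = (2 + 4·6 + 10)/6 = 36/6 = 6; σ²_F = ((10−2)/6)² = 1.778
te_G = (5 + 4·10 + 27)/6 = 72/6 = 12; σ²_G = ((27−5)/6)² = 13.444
te_H = (1 + 4·3 + 5)/6 = 18/6 = 3; σ²_H = ((5−1)/6)² = 0.444
te_I = (5 + 4·6 + 13)/6 = 42/6 = 7; σ²_I = ((13−5)/6)² = 1.778

Forward pass:
ES_A = 0; EF_A = 7
ES_B = 0; EF_B = 12
ES_C = 0; EF_C = 4
ES_D = 12; EF_D = 12+10 = 22
ES_E = 7; EF_E = 7+10 = 17
ES_F = max(EF_A=7, EF_B=12) = 12; EF_F = 12+6 = 18
ES_G = max(EF_B=12, EF_C=4) = 12; EF_G = 12+12 = 24
ES_H = 24; EF_H = 24+3 = 27
ES_I = max(EF_C=4, EF_D=22, EF_E=17, EF_F=18, EF_H=27) = 27; EF_I = 27+7 = 34
Expected project duration μ = 34 weeks. Critical path: B → G → H → I.

Variance along critical path = 4.000 + 13.444 + 0.444 + 1.778 = 19.667; σ = √19.667 = 4.435 weeks.
Z = (43 − 34) / 4.435 = 2.029
P(T ≤ 43) = Φ(2.029) ≈ 0.979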